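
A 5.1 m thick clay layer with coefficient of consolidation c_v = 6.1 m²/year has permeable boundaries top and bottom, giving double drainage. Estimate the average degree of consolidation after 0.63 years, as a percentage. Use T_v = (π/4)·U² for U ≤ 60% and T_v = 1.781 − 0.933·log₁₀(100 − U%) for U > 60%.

U ≈ 81.1 %

Drainage path length: H_d = H/2 = 2.55 m (double drainage).
T_v = c_v·t/H_d² = 6.1×0.63/2.55² = 0.591.
T_v = 0.591 corresponds to the U > 60% branch:
U = 1 − 10^((1.781 − T_v)/0.933)/100 = 0.8114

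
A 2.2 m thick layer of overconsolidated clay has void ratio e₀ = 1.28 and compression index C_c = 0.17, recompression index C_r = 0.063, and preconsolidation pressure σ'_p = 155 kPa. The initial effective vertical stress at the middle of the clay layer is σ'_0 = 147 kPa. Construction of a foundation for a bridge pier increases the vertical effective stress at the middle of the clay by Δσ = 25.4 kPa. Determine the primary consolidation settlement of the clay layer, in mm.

S_c ≈ 8.98 mm

Final effective stress: σ'_f = 147 + 25.4 = 172.4 kPa.
σ'_f = 172.4 > σ'_p = 155 kPa, so the stress path crosses the preconsolidation pressure — recompression up to σ'_p, then virgin compression beyond:
S_c = H/(1+e₀)·[C_r·log₁₀(σ'_p/σ'_0) + C_c·log₁₀(σ'_f/σ'_p)]
    = 2.2/2.28 × [0.063×log₁₀(155/147) + 0.17×log₁₀(172.4/155)]
    = 0.96491 × [0.0014499 + 0.0078549] = 0.008978 m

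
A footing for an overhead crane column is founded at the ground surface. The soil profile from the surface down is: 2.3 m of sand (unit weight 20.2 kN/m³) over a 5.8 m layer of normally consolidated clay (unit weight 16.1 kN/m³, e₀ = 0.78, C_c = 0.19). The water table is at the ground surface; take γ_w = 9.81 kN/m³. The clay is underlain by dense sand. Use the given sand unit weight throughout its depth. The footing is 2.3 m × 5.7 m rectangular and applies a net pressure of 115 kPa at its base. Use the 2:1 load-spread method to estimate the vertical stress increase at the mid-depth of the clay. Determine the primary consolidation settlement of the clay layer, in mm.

Mid-depth of clay below the ground surface: z = 2.3 + 5.8/2 = 5.2 m.
Total vertical stress at mid-clay: σ_v = 20.2×2.3 + 16.1×2.9 = 93.15 kPa.
Pore pressure: u = 9.81×(5.2 − 0) = 51.012 kPa.
Initial effective stress: σ'_0 = σ_v − u = 93.15 − 51.012 = 42.138 kPa.
Stress increase at mid-clay by the 2:1 spreading method:
Δσ = qBL/((B+z)(L+z)) = 115×2.3×5.7/((2.3+5.2)(5.7+5.2)) = 18.442 kPa
Final effective stress: σ'_f = σ'_0 + Δσ = 42.138 + 18.442 = 60.58 kPa.
Normally consolidated clay, so the full stress increment lies on the virgin compression line:
S_c = C_c·H/(1+e₀)·log₁₀(σ'_f/σ'_0) = 0.19×5.8/(1+0.78)×log₁₀(60.58/42.138)
    = 0.6191 × 0.15766 = 0.09761 m

S_c ≈ 97.6 mm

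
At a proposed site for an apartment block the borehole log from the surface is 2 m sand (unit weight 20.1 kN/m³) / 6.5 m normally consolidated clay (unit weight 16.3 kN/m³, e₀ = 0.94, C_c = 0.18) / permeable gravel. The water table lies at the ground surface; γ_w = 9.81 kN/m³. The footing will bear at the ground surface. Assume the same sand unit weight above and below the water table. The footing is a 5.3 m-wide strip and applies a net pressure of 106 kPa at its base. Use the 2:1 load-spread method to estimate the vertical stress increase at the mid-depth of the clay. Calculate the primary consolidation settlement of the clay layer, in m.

Mid-depth of clay below the ground surface: z = 2 + 6.5/2 = 5.25 m.
Total vertical stress at mid-clay: σ_v = 20.1×2 + 16.3×3.25 = 93.175 kPa.
Pore pressure: u = 9.81×(5.25 − 0) = 51.503 kPa.
Initial effective stress: σ'_0 = σ_v − u = 93.175 − 51.503 = 41.672 kPa.
Stress increase at mid-clay by the 2:1 spreading method:
Δσ = qB/(B+z) = 106×5.3/(5.3+5.25) = 53.251 kPa
Final effective stress: σ'_f = σ'_0 + Δσ = 41.672 + 53.251 = 94.923 kPa.
Normally consolidated clay, so the full stress increment lies on the virgin compression line:
S_c = C_c·H/(1+e₀)·log₁₀(σ'_f/σ'_0) = 0.18×6.5/(1+0.94)×log₁₀(94.923/41.672)
    = 0.60309 × 0.35753 = 0.2156 m

S_c ≈ 0.216 m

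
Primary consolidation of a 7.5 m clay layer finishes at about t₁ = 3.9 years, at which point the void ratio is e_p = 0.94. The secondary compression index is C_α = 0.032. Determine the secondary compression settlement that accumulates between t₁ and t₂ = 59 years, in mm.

Secondary compression: S_s = C_α·H/(1+e_p)·log₁₀(t₂/t₁)
S_s = 0.032×7.5/(1+0.94)×log₁₀(59/3.9)
    = 0.1237 × 1.18 = 0.146 m

S_s ≈ 146 mm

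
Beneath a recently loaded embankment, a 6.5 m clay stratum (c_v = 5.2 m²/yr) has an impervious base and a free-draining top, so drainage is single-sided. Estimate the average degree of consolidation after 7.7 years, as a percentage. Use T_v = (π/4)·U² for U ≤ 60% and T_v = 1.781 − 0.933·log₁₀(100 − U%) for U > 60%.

Drainage path length: H_d = H = 6.5 m (single drainage).
T_v = c_v·t/H_d² = 5.2×7.7/6.5² = 0.94769.
T_v = 0.94769 corresponds to the U > 60% branch:
U = 1 − 10^((1.781 − T_v)/0.933)/100 = 0.9218

U ≈ 92.2 %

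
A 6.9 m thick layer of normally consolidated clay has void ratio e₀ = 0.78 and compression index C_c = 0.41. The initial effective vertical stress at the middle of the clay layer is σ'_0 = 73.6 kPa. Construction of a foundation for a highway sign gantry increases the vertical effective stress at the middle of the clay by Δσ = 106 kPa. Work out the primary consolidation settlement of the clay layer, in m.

S_c ≈ 0.616 m

Final effective stress: σ'_f = σ'_0 + Δσ = 73.6 + 106 = 179.6 kPa.
Normally consolidated clay, so the full stress increment lies on the virgin compression line:
S_c = C_c·H/(1+e₀)·log₁₀(σ'_f/σ'_0) = 0.41×6.9/(1+0.78)×log₁₀(179.6/73.6)
    = 1.5893 × 0.38743 = 0.6157 m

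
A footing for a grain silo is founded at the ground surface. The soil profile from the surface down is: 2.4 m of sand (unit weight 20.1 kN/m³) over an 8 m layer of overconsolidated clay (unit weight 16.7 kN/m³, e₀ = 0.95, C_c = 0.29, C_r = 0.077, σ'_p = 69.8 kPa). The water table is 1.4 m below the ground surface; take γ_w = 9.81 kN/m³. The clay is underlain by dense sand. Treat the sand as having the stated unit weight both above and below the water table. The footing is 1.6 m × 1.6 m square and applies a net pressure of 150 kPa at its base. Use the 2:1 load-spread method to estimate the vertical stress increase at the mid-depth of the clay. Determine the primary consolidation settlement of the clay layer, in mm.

S_c ≈ 23.7 mm

Mid-depth of clay below the ground surface: z = 2.4 + 8/2 = 6.4 m.
Total vertical stress at mid-clay: σ_v = 20.1×2.4 + 16.7×4 = 115.04 kPa.
Pore pressure: u = 9.81×(6.4 − 1.4) = 49.05 kPa.
Initial effective stress: σ'_0 = σ_v − u = 115.04 − 49.05 = 65.99 kPa.
Stress increase at mid-clay by the 2:1 spreading method:
Δσ = qBL/((B+z)(L+z)) = 150×1.6×1.6/((1.6+6.4)(1.6+6.4)) = 6 kPa
Final effective stress: σ'_f = 65.99 + 6 = 71.99 kPa.
σ'_f = 71.99 > σ'_p = 69.8 kPa, so the stress path crosses the preconsolidation pressure — recompression up to σ'_p, then virgin compression beyond:
S_c = H/(1+e₀)·[C_r·log₁₀(σ'_p/σ'_0) + C_c·log₁₀(σ'_f/σ'_p)]
    = 8/1.95 × [0.077×log₁₀(69.8/65.99) + 0.29×log₁₀(71.99/69.8)]
    = 4.1026 × [0.0018771 + 0.0038909] = 0.02366 m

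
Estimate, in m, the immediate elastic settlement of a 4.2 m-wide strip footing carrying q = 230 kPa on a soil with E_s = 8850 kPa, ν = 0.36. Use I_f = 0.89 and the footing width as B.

S_e ≈ 0.0846 m

Immediate (elastic) settlement: S_e = q·B·(1−ν²)/E_s · I_f.
S_e = 230 × 4.2 × (1 − 0.36²) / 8850 × 0.89
    = 230 × 4.2 × 0.8704 / 8850 × 0.89
    = 0.08456 m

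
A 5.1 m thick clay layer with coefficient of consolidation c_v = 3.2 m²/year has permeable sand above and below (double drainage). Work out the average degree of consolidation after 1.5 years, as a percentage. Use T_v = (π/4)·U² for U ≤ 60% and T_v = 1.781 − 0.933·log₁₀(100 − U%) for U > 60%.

U ≈ 86.9 %

Drainage path length: H_d = H/2 = 2.55 m (double drainage).
T_v = c_v·t/H_d² = 3.2×1.5/2.55² = 0.73818.
T_v = 0.73818 corresponds to the U > 60% branch:
U = 1 − 10^((1.781 − T_v)/0.933)/100 = 0.8689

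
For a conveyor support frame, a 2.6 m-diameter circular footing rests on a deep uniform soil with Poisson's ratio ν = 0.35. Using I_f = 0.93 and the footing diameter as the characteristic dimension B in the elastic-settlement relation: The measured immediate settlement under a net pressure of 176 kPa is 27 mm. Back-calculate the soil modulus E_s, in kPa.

E_s ≈ 13800 kPa

S_e = q·B·(1−ν²)/E_s · I_f  ⇒  E_s = q·B·(1−ν²)·I_f / S_e.
E_s = 176 × 2.6 × 0.8775 × 0.93 / 0.027 = 13830 kPa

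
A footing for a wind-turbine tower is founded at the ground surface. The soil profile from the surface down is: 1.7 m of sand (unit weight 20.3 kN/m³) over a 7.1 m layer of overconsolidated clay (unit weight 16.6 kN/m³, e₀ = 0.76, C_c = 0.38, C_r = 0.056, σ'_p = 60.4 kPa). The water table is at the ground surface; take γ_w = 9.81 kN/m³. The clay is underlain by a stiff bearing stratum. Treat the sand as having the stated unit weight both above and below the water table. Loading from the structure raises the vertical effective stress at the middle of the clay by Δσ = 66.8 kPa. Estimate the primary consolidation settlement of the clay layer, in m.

Mid-depth of clay below the ground surface: z = 1.7 + 7.1/2 = 5.25 m.
Total vertical stress at mid-clay: σ_v = 20.3×1.7 + 16.6×3.55 = 93.44 kPa.
Pore pressure: u = 9.81×(5.25 − 0) = 51.503 kPa.
Initial effective stress: σ'_0 = σ_v − u = 93.44 − 51.503 = 41.937 kPa.
Final effective stress: σ'_f = 41.937 + 66.8 = 108.74 kPa.
σ'_f = 108.74 > σ'_p = 60.4 kPa, so the stress path crosses the preconsolidation pressure — recompression up to σ'_p, then virgin compression beyond:
S_c = H/(1+e₀)·[C_r·log₁₀(σ'_p/σ'_0) + C_c·log₁₀(σ'_f/σ'_p)]
    = 7.1/1.76 × [0.056×log₁₀(60.4/41.937) + 0.38×log₁₀(108.74/60.4)]
    = 4.0341 × [0.0088726 + 0.097034] = 0.4272 m

S_c ≈ 0.427 m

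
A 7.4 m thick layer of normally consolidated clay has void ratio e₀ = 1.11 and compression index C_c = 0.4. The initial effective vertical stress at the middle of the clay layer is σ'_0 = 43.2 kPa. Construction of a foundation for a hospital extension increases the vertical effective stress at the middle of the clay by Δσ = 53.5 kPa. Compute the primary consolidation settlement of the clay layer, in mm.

Final effective stress: σ'_f = σ'_0 + Δσ = 43.2 + 53.5 = 96.7 kPa.
Normally consolidated clay, so the full stress increment lies on the virgin compression line:
S_c = C_c·H/(1+e₀)·log₁₀(σ'_f/σ'_0) = 0.4×7.4/(1+1.11)×log₁₀(96.7/43.2)
    = 1.4028 × 0.34994 = 0.4909 m

S_c ≈ 491 mm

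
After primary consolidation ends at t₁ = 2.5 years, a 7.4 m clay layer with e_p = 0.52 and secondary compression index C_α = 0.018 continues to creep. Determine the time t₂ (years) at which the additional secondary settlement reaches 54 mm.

t₂ ≈ 10.3 years

S_s = C_α·H/(1+e_p)·log₁₀(t₂/t₁) ⇒ log₁₀(t₂/t₁) = S_s·(1+e_p)/(C_α·H).
log₁₀(t₂/t₁) = 0.054 × (1+0.52) / (0.018×7.4) = 0.6162
t₂ = t₁ × 10^0.6162 = 2.5 × 4.133 = 10.33 years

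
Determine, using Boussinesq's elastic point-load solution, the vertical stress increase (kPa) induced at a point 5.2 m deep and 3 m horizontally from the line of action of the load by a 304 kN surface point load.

Δσ_z ≈ 2.62 kPa

Boussinesq vertical stress below a point load on an elastic half-space:
Δσ_z = 3P/(2πz²) · [1 + (r/z)²]^(−5/2)
r/z = 3/5.2 = 0.57692; [1+(r/z)²]^(−5/2) = 0.48759.
Δσ_z = 3×304/(2π×5.2²) × 0.48759 = 5.3679 × 0.48759 = 2.617 kPa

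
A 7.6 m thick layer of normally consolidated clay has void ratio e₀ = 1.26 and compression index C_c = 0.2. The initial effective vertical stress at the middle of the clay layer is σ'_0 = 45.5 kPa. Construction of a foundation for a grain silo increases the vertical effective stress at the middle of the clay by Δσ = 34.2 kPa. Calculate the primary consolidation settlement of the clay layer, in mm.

S_c ≈ 164 mm

Final effective stress: σ'_f = σ'_0 + Δσ = 45.5 + 34.2 = 79.7 kPa.
Normally consolidated clay, so the full stress increment lies on the virgin compression line:
S_c = C_c·H/(1+e₀)·log₁₀(σ'_f/σ'_0) = 0.2×7.6/(1+1.26)×log₁₀(79.7/45.5)
    = 0.67257 × 0.24345 = 0.1637 m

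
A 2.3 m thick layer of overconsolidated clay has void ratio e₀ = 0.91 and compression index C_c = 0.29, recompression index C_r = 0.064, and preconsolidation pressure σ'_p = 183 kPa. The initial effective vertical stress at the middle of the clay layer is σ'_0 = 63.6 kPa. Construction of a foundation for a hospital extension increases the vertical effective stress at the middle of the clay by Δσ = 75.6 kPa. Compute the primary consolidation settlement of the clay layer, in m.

Final effective stress: σ'_f = 63.6 + 75.6 = 139.2 kPa.
σ'_f = 139.2 ≤ σ'_p = 183 kPa, so the clay remains overconsolidated and only the recompression index applies:
S_c = C_r·H/(1+e₀)·log₁₀(σ'_f/σ'_0) = 0.064×2.3/1.91×log₁₀(139.2/63.6)
    = 0.077069 × 0.34018 = 0.02622 m

S_c ≈ 0.0262 m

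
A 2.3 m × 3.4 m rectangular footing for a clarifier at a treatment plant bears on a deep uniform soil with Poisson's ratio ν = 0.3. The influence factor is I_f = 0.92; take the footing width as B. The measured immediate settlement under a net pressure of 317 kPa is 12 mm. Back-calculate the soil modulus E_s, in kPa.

E_s ≈ 50900 kPa

S_e = q·B·(1−ν²)/E_s · I_f  ⇒  E_s = q·B·(1−ν²)·I_f / S_e.
E_s = 317 × 2.3 × 0.91 × 0.92 / 0.012 = 50870 kPa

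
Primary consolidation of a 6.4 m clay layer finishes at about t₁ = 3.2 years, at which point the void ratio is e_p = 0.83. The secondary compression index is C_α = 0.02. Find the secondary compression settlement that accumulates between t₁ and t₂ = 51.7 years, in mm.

Secondary compression: S_s = C_α·H/(1+e_p)·log₁₀(t₂/t₁)
S_s = 0.02×6.4/(1+0.83)×log₁₀(51.7/3.2)
    = 0.06995 × 1.208 = 0.08452 m

S_s ≈ 84.5 mm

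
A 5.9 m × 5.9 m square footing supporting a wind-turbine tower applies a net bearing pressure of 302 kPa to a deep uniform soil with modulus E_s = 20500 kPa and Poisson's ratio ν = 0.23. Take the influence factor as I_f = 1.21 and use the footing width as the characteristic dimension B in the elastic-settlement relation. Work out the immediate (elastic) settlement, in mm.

Immediate (elastic) settlement: S_e = q·B·(1−ν²)/E_s · I_f.
S_e = 302 × 5.9 × (1 − 0.23²) / 20500 × 1.21
    = 302 × 5.9 × 0.9471 / 20500 × 1.21
    = 0.09961 m = 99.61 mm

S_e ≈ 99.6 mm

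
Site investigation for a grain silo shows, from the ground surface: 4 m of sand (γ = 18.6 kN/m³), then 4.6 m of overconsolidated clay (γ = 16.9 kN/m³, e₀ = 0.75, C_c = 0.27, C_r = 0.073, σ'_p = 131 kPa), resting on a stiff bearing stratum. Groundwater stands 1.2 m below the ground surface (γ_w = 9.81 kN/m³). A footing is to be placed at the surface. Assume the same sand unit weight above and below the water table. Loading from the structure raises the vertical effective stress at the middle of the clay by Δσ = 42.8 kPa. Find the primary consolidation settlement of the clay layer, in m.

S_c ≈ 0.0431 m

Mid-depth of clay below the ground surface: z = 4 + 4.6/2 = 6.3 m.
Total vertical stress at mid-clay: σ_v = 18.6×4 + 16.9×2.3 = 113.27 kPa.
Pore pressure: u = 9.81×(6.3 − 1.2) = 50.031 kPa.
Initial effective stress: σ'_0 = σ_v − u = 113.27 − 50.031 = 63.239 kPa.
Final effective stress: σ'_f = 63.239 + 42.8 = 106.04 kPa.
σ'_f = 106.04 ≤ σ'_p = 131 kPa, so the clay remains overconsolidated and only the recompression index applies:
S_c = C_r·H/(1+e₀)·log₁₀(σ'_f/σ'_0) = 0.073×4.6/1.75×log₁₀(106.04/63.239)
    = 0.19189 × 0.22448 = 0.04307 m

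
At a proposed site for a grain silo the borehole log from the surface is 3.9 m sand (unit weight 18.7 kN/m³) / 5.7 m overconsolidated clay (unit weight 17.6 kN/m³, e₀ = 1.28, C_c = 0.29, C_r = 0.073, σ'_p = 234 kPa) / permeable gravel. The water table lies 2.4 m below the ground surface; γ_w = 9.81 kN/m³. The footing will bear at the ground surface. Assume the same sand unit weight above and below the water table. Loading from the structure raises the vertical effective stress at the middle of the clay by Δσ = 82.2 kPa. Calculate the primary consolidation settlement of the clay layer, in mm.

Mid-depth of clay below the ground surface: z = 3.9 + 5.7/2 = 6.75 m.
Total vertical stress at mid-clay: σ_v = 18.7×3.9 + 17.6×2.85 = 123.09 kPa.
Pore pressure: u = 9.81×(6.75 − 2.4) = 42.673 kPa.
Initial effective stress: σ'_0 = σ_v − u = 123.09 − 42.673 = 80.417 kPa.
Final effective stress: σ'_f = 80.417 + 82.2 = 162.62 kPa.
σ'_f = 162.62 ≤ σ'_p = 234 kPa, so the clay remains overconsolidated and only the recompression index applies:
S_c = C_r·H/(1+e₀)·log₁₀(σ'_f/σ'_0) = 0.073×5.7/2.28×log₁₀(162.62/80.417)
    = 0.1825 × 0.30583 = 0.05581 m

S_c ≈ 55.8 mm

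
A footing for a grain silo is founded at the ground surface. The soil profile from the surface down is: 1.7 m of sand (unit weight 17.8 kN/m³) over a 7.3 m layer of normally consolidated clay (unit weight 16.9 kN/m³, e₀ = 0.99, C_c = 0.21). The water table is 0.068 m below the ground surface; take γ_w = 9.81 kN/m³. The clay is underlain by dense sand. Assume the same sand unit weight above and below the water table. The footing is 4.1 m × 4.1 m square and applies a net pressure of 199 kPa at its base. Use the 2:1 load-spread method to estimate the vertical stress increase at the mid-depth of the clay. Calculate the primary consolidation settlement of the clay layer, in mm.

S_c ≈ 221 mm

Mid-depth of clay below the ground surface: z = 1.7 + 7.3/2 = 5.35 m.
Total vertical stress at mid-clay: σ_v = 17.8×1.7 + 16.9×3.65 = 91.945 kPa.
Pore pressure: u = 9.81×(5.35 − 0.068) = 51.816 kPa.
Initial effective stress: σ'_0 = σ_v − u = 91.945 − 51.816 = 40.129 kPa.
Stress increase at mid-clay by the 2:1 spreading method:
Δσ = qBL/((B+z)(L+z)) = 199×4.1×4.1/((4.1+5.35)(4.1+5.35)) = 37.459 kPa
Final effective stress: σ'_f = σ'_0 + Δσ = 40.129 + 37.459 = 77.588 kPa.
Normally consolidated clay, so the full stress increment lies on the virgin compression line:
S_c = C_c·H/(1+e₀)·log₁₀(σ'_f/σ'_0) = 0.21×7.3/(1+0.99)×log₁₀(77.588/40.129)
    = 0.77035 × 0.28634 = 0.2206 m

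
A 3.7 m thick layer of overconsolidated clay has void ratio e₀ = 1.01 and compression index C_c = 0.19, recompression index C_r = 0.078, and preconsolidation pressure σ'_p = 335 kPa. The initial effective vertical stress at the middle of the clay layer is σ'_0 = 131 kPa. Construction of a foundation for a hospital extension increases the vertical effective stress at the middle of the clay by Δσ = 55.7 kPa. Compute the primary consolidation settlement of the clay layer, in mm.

Final effective stress: σ'_f = 131 + 55.7 = 186.7 kPa.
σ'_f = 186.7 ≤ σ'_p = 335 kPa, so the clay remains overconsolidated and only the recompression index applies:
S_c = C_r·H/(1+e₀)·log₁₀(σ'_f/σ'_0) = 0.078×3.7/2.01×log₁₀(186.7/131)
    = 0.14358 × 0.15387 = 0.02209 m

S_c ≈ 22.1 mm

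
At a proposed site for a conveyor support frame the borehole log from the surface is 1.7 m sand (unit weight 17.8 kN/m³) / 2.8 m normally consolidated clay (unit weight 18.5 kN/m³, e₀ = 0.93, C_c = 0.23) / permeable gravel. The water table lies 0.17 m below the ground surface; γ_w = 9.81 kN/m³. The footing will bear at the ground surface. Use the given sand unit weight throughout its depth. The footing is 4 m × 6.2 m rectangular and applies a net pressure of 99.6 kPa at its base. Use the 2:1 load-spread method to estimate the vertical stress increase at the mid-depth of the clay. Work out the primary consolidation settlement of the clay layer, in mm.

Mid-depth of clay below the ground surface: z = 1.7 + 2.8/2 = 3.1 m.
Total vertical stress at mid-clay: σ_v = 17.8×1.7 + 18.5×1.4 = 56.16 kPa.
Pore pressure: u = 9.81×(3.1 − 0.17) = 28.743 kPa.
Initial effective stress: σ'_0 = σ_v − u = 56.16 − 28.743 = 27.417 kPa.
Stress increase at mid-clay by the 2:1 spreading method:
Δσ = qBL/((B+z)(L+z)) = 99.6×4×6.2/((4+3.1)(6.2+3.1)) = 37.408 kPa
Final effective stress: σ'_f = σ'_0 + Δσ = 27.417 + 37.408 = 64.825 kPa.
Normally consolidated clay, so the full stress increment lies on the virgin compression line:
S_c = C_c·H/(1+e₀)·log₁₀(σ'_f/σ'_0) = 0.23×2.8/(1+0.93)×log₁₀(64.825/27.417)
    = 0.33368 × 0.37372 = 0.1247 m

S_c ≈ 125 mm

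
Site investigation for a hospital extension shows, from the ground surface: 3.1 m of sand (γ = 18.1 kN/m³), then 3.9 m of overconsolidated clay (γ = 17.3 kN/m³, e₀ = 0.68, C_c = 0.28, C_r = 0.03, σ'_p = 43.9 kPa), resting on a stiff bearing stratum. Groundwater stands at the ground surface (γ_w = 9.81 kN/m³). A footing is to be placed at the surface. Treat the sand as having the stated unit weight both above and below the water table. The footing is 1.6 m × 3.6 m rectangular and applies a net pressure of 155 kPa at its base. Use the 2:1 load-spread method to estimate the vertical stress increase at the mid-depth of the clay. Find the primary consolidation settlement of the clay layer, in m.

S_c ≈ 0.0704 m

Mid-depth of clay below the ground surface: z = 3.1 + 3.9/2 = 5.05 m.
Total vertical stress at mid-clay: σ_v = 18.1×3.1 + 17.3×1.95 = 89.845 kPa.
Pore pressure: u = 9.81×(5.05 − 0) = 49.541 kPa.
Initial effective stress: σ'_0 = σ_v − u = 89.845 − 49.541 = 40.304 kPa.
Stress increase at mid-clay by the 2:1 spreading method:
Δσ = qBL/((B+z)(L+z)) = 155×1.6×3.6/((1.6+5.05)(3.6+5.05)) = 15.521 kPa
Final effective stress: σ'_f = 40.304 + 15.521 = 55.825 kPa.
σ'_f = 55.825 > σ'_p = 43.9 kPa, so the stress path crosses the preconsolidation pressure — recompression up to σ'_p, then virgin compression beyond:
S_c = H/(1+e₀)·[C_r·log₁₀(σ'_p/σ'_0) + C_c·log₁₀(σ'_f/σ'_p)]
    = 3.9/1.68 × [0.03×log₁₀(43.9/40.304) + 0.28×log₁₀(55.825/43.9)]
    = 2.3214 × [0.0011135 + 0.029222] = 0.07042 m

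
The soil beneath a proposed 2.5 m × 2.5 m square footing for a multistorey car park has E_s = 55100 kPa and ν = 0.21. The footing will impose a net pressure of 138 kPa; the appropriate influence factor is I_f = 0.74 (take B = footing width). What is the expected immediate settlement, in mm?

S_e ≈ 4.43 mm

Immediate (elastic) settlement: S_e = q·B·(1−ν²)/E_s · I_f.
S_e = 138 × 2.5 × (1 − 0.21²) / 55100 × 0.74
    = 138 × 2.5 × 0.9559 / 55100 × 0.74
    = 0.004429 m = 4.429 mm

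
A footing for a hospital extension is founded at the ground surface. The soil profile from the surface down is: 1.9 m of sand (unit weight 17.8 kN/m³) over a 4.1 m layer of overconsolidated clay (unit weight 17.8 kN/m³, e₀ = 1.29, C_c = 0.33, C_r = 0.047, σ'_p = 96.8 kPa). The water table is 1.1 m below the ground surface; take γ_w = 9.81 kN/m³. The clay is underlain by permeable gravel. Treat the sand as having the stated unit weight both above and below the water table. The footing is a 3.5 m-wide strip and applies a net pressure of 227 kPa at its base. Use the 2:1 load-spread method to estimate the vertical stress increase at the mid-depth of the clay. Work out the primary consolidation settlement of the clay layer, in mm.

S_c ≈ 141 mm

Mid-depth of clay below the ground surface: z = 1.9 + 4.1/2 = 3.95 m.
Total vertical stress at mid-clay: σ_v = 17.8×1.9 + 17.8×2.05 = 70.31 kPa.
Pore pressure: u = 9.81×(3.95 − 1.1) = 27.959 kPa.
Initial effective stress: σ'_0 = σ_v − u = 70.31 − 27.959 = 42.351 kPa.
Stress increase at mid-clay by the 2:1 spreading method:
Δσ = qB/(B+z) = 227×3.5/(3.5+3.95) = 106.64 kPa
Final effective stress: σ'_f = 42.351 + 106.64 = 148.99 kPa.
σ'_f = 148.99 > σ'_p = 96.8 kPa, so the stress path crosses the preconsolidation pressure — recompression up to σ'_p, then virgin compression beyond:
S_c = H/(1+e₀)·[C_r·log₁₀(σ'_p/σ'_0) + C_c·log₁₀(σ'_f/σ'_p)]
    = 4.1/2.29 × [0.047×log₁₀(96.8/42.351) + 0.33×log₁₀(148.99/96.8)]
    = 1.7904 × [0.016874 + 0.061803] = 0.1409 m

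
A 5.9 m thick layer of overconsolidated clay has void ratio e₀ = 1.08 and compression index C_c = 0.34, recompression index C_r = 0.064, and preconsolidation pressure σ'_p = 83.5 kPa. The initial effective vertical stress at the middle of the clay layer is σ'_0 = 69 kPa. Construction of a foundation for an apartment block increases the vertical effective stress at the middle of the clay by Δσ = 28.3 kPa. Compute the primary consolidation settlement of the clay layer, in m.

Final effective stress: σ'_f = 69 + 28.3 = 97.3 kPa.
σ'_f = 97.3 > σ'_p = 83.5 kPa, so the stress path crosses the preconsolidation pressure — recompression up to σ'_p, then virgin compression beyond:
S_c = H/(1+e₀)·[C_r·log₁₀(σ'_p/σ'_0) + C_c·log₁₀(σ'_f/σ'_p)]
    = 5.9/2.08 × [0.064×log₁₀(83.5/69) + 0.34×log₁₀(97.3/83.5)]
    = 2.8365 × [0.0053016 + 0.022585] = 0.0791 m

S_c ≈ 0.0791 m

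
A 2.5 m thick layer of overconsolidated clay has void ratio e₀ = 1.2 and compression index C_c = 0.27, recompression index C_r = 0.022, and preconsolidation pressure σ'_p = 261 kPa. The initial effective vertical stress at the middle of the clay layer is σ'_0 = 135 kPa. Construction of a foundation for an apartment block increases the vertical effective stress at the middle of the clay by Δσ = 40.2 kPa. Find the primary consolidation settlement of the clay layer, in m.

S_c ≈ 0.00283 m

Final effective stress: σ'_f = 135 + 40.2 = 175.2 kPa.
σ'_f = 175.2 ≤ σ'_p = 261 kPa, so the clay remains overconsolidated and only the recompression index applies:
S_c = C_r·H/(1+e₀)·log₁₀(σ'_f/σ'_0) = 0.022×2.5/2.2×log₁₀(175.2/135)
    = 0.025001 × 0.1132 = 0.00283 m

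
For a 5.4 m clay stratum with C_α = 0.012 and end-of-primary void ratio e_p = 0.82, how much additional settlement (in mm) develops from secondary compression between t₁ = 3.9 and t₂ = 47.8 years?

S_s ≈ 38.8 mm

Secondary compression: S_s = C_α·H/(1+e_p)·log₁₀(t₂/t₁)
S_s = 0.012×5.4/(1+0.82)×log₁₀(47.8/3.9)
    = 0.0356 × 1.088 = 0.03875 m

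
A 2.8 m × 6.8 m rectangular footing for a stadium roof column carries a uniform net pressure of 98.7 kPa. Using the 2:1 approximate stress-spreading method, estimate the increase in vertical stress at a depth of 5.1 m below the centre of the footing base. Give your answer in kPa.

Δσ_z ≈ 20 kPa

By the 2:1 method the load spreads at 1 horizontal : 2 vertical, so at depth z the loaded area has grown by z in each plan dimension:
Δσ = qBL/((B+z)(L+z)) = 98.7×2.8×6.8/((2.8+5.1)(6.8+5.1)) = 19.99 kPa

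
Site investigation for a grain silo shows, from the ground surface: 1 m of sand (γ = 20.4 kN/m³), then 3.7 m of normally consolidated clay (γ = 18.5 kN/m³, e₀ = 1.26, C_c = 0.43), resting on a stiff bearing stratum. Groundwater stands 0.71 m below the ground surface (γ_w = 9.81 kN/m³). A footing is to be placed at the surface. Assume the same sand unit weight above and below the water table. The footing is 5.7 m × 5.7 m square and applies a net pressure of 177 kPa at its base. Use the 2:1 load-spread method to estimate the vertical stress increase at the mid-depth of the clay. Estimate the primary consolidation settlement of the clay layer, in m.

Mid-depth of clay below the ground surface: z = 1 + 3.7/2 = 2.85 m.
Total vertical stress at mid-clay: σ_v = 20.4×1 + 18.5×1.85 = 54.625 kPa.
Pore pressure: u = 9.81×(2.85 − 0.71) = 20.993 kPa.
Initial effective stress: σ'_0 = σ_v − u = 54.625 − 20.993 = 33.632 kPa.
Stress increase at mid-clay by the 2:1 spreading method:
Δσ = qBL/((B+z)(L+z)) = 177×5.7×5.7/((5.7+2.85)(5.7+2.85)) = 78.667 kPa
Final effective stress: σ'_f = σ'_0 + Δσ = 33.632 + 78.667 = 112.3 kPa.
Normally consolidated clay, so the full stress increment lies on the virgin compression line:
S_c = C_c·H/(1+e₀)·log₁₀(σ'_f/σ'_0) = 0.43×3.7/(1+1.26)×log₁₀(112.3/33.632)
    = 0.70398 × 0.52363 = 0.3686 m

S_c ≈ 0.369 m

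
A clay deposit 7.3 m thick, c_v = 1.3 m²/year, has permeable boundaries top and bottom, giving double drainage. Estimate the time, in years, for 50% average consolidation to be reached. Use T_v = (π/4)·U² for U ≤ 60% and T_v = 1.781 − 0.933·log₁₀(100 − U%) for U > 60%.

Drainage path length: H_d = H/2 = 3.65 m (double drainage).
U ≤ 60%: T_v = (π/4)·U² = (π/4)×0.5² = 0.19635.
t = T_v·H_d²/c_v = 0.19635×3.65²/1.3 = 2.012 years.

t ≈ 2.01 years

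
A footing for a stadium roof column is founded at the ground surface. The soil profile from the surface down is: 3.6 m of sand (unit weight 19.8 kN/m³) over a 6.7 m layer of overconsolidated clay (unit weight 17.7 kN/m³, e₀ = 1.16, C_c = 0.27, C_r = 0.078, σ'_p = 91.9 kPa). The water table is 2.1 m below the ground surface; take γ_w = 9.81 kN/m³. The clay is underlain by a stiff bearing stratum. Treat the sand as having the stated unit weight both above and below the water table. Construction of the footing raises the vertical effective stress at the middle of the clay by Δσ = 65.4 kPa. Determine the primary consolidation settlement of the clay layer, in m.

Mid-depth of clay below the ground surface: z = 3.6 + 6.7/2 = 6.95 m.
Total vertical stress at mid-clay: σ_v = 19.8×3.6 + 17.7×3.35 = 130.57 kPa.
Pore pressure: u = 9.81×(6.95 − 2.1) = 47.578 kPa.
Initial effective stress: σ'_0 = σ_v − u = 130.57 − 47.578 = 82.992 kPa.
Final effective stress: σ'_f = 82.992 + 65.4 = 148.39 kPa.
σ'_f = 148.39 > σ'_p = 91.9 kPa, so the stress path crosses the preconsolidation pressure — recompression up to σ'_p, then virgin compression beyond:
S_c = H/(1+e₀)·[C_r·log₁₀(σ'_p/σ'_0) + C_c·log₁₀(σ'_f/σ'_p)]
    = 6.7/2.16 × [0.078×log₁₀(91.9/82.992) + 0.27×log₁₀(148.39/91.9)]
    = 3.1019 × [0.0034538 + 0.056184] = 0.185 m

S_c ≈ 0.185 m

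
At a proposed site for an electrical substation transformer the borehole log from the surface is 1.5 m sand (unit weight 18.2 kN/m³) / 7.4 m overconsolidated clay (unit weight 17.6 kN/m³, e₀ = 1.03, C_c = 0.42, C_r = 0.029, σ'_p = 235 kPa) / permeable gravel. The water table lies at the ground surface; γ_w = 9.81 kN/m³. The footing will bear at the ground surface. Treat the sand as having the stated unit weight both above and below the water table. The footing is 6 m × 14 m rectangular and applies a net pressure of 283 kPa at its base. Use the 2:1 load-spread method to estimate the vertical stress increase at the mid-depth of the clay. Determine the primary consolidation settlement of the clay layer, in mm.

S_c ≈ 59.7 mm

Mid-depth of clay below the ground surface: z = 1.5 + 7.4/2 = 5.2 m.
Total vertical stress at mid-clay: σ_v = 18.2×1.5 + 17.6×3.7 = 92.42 kPa.
Pore pressure: u = 9.81×(5.2 − 0) = 51.012 kPa.
Initial effective stress: σ'_0 = σ_v − u = 92.42 − 51.012 = 41.408 kPa.
Stress increase at mid-clay by the 2:1 spreading method:
Δσ = qBL/((B+z)(L+z)) = 283×6×14/((6+5.2)(14+5.2)) = 110.55 kPa
Final effective stress: σ'_f = 41.408 + 110.55 = 151.96 kPa.
σ'_f = 151.96 ≤ σ'_p = 235 kPa, so the clay remains overconsolidated and only the recompression index applies:
S_c = C_r·H/(1+e₀)·log₁₀(σ'_f/σ'_0) = 0.029×7.4/2.03×log₁₀(151.96/41.408)
    = 0.10571 × 0.56465 = 0.05969 m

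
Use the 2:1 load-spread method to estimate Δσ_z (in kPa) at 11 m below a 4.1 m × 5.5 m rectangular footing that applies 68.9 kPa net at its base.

By the 2:1 method the load spreads at 1 horizontal : 2 vertical, so at depth z the loaded area has grown by z in each plan dimension:
Δσ = qBL/((B+z)(L+z)) = 68.9×4.1×5.5/((4.1+11)(5.5+11)) = 6.236 kPa

Δσ_z ≈ 6.24 kPa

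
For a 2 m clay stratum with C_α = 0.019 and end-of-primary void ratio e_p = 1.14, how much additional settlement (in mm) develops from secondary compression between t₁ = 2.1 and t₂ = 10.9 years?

Secondary compression: S_s = C_α·H/(1+e_p)·log₁₀(t₂/t₁)
S_s = 0.019×2/(1+1.14)×log₁₀(10.9/2.1)
    = 0.01776 × 0.7152 = 0.0127 m

S_s ≈ 12.7 mm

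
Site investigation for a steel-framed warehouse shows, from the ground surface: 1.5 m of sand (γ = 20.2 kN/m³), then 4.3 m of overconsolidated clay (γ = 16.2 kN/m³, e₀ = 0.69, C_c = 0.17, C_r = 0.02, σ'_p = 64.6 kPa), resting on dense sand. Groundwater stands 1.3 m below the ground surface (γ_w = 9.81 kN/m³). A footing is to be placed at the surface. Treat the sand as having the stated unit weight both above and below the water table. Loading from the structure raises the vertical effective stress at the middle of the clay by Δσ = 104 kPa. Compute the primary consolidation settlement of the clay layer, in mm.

Mid-depth of clay below the ground surface: z = 1.5 + 4.3/2 = 3.65 m.
Total vertical stress at mid-clay: σ_v = 20.2×1.5 + 16.2×2.15 = 65.13 kPa.
Pore pressure: u = 9.81×(3.65 − 1.3) = 23.054 kPa.
Initial effective stress: σ'_0 = σ_v − u = 65.13 − 23.054 = 42.076 kPa.
Final effective stress: σ'_f = 42.076 + 104 = 146.08 kPa.
σ'_f = 146.08 > σ'_p = 64.6 kPa, so the stress path crosses the preconsolidation pressure — recompression up to σ'_p, then virgin compression beyond:
S_c = H/(1+e₀)·[C_r·log₁₀(σ'_p/σ'_0) + C_c·log₁₀(σ'_f/σ'_p)]
    = 4.3/1.69 × [0.02×log₁₀(64.6/42.076) + 0.17×log₁₀(146.08/64.6)]
    = 2.5444 × [0.003724 + 0.060241] = 0.1628 m

S_c ≈ 163 mm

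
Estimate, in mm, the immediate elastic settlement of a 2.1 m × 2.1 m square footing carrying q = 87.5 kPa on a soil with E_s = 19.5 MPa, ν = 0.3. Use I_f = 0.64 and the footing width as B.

Immediate (elastic) settlement: S_e = q·B·(1−ν²)/E_s · I_f.
E_s = 19.5 MPa = 19500 kPa.
S_e = 87.5 × 2.1 × (1 − 0.3²) / 19500 × 0.64
    = 87.5 × 2.1 × 0.91 / 19500 × 0.64
    = 0.005488 m = 5.488 mm

S_e ≈ 5.49 mm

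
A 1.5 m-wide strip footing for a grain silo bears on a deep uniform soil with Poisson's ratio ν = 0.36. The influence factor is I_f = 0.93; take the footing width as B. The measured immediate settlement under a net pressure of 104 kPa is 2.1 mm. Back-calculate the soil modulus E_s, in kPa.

S_e = q·B·(1−ν²)/E_s · I_f  ⇒  E_s = q·B·(1−ν²)·I_f / S_e.
E_s = 104 × 1.5 × 0.8704 × 0.93 / 0.0021 = 60130 kPa

E_s ≈ 60100 kPa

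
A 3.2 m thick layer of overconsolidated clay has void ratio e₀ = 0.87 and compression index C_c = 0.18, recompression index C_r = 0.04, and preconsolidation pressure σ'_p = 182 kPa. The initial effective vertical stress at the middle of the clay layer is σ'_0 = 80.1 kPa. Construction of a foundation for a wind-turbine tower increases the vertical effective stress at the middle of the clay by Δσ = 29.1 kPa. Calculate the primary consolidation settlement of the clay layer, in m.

Final effective stress: σ'_f = 80.1 + 29.1 = 109.2 kPa.
σ'_f = 109.2 ≤ σ'_p = 182 kPa, so the clay remains overconsolidated and only the recompression index applies:
S_c = C_r·H/(1+e₀)·log₁₀(σ'_f/σ'_0) = 0.04×3.2/1.87×log₁₀(109.2/80.1)
    = 0.068448 × 0.13459 = 0.009212 m

S_c ≈ 0.00921 m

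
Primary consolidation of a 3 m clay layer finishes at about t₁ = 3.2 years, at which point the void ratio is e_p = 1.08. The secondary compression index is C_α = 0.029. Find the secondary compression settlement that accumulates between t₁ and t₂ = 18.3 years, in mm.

Secondary compression: S_s = C_α·H/(1+e_p)·log₁₀(t₂/t₁)
S_s = 0.029×3/(1+1.08)×log₁₀(18.3/3.2)
    = 0.04183 × 0.7573 = 0.03168 m

S_s ≈ 31.7 mm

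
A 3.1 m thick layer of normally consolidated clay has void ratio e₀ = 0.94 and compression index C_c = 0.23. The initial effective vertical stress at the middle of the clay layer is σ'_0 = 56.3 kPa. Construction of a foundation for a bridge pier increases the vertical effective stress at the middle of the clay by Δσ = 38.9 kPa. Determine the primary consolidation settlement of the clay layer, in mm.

Final effective stress: σ'_f = σ'_0 + Δσ = 56.3 + 38.9 = 95.2 kPa.
Normally consolidated clay, so the full stress increment lies on the virgin compression line:
S_c = C_c·H/(1+e₀)·log₁₀(σ'_f/σ'_0) = 0.23×3.1/(1+0.94)×log₁₀(95.2/56.3)
    = 0.36753 × 0.22813 = 0.08384 m

S_c ≈ 83.8 mm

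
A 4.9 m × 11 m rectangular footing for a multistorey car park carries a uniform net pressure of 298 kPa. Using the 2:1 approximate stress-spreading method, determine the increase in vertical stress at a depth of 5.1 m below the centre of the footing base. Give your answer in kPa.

Δσ_z ≈ 99.8 kPa

By the 2:1 method the load spreads at 1 horizontal : 2 vertical, so at depth z the loaded area has grown by z in each plan dimension:
Δσ = qBL/((B+z)(L+z)) = 298×4.9×11/((4.9+5.1)(11+5.1)) = 99.765 kPa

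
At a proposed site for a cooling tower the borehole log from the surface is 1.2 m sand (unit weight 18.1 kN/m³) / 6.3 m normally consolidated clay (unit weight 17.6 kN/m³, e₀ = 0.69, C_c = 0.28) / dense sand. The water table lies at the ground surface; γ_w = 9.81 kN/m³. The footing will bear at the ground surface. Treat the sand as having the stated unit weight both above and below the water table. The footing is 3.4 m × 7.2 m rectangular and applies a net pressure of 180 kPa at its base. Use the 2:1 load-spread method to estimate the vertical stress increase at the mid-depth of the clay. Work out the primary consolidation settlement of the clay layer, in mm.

S_c ≈ 402 mm

Mid-depth of clay below the ground surface: z = 1.2 + 6.3/2 = 4.35 m.
Total vertical stress at mid-clay: σ_v = 18.1×1.2 + 17.6×3.15 = 77.16 kPa.
Pore pressure: u = 9.81×(4.35 − 0) = 42.673 kPa.
Initial effective stress: σ'_0 = σ_v − u = 77.16 − 42.673 = 34.487 kPa.
Stress increase at mid-clay by the 2:1 spreading method:
Δσ = qBL/((B+z)(L+z)) = 180×3.4×7.2/((3.4+4.35)(7.2+4.35)) = 49.227 kPa
Final effective stress: σ'_f = σ'_0 + Δσ = 34.487 + 49.227 = 83.714 kPa.
Normally consolidated clay, so the full stress increment lies on the virgin compression line:
S_c = C_c·H/(1+e₀)·log₁₀(σ'_f/σ'_0) = 0.28×6.3/(1+0.69)×log₁₀(83.714/34.487)
    = 1.0438 × 0.38514 = 0.402 m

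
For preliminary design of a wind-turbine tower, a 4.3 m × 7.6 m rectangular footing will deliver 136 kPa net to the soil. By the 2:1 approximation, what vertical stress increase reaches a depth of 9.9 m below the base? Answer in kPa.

Δσ_z ≈ 17.9 kPa

By the 2:1 method the load spreads at 1 horizontal : 2 vertical, so at depth z the loaded area has grown by z in each plan dimension:
Δσ = qBL/((B+z)(L+z)) = 136×4.3×7.6/((4.3+9.9)(7.6+9.9)) = 17.885 kPa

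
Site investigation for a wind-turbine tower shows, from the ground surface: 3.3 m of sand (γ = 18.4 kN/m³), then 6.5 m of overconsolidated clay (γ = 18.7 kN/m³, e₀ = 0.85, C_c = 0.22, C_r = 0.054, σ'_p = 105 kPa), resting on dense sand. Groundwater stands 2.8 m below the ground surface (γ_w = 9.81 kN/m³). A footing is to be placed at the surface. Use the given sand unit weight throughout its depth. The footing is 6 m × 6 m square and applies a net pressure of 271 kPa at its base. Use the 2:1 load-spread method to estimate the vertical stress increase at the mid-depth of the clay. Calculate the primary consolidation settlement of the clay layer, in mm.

Mid-depth of clay below the ground surface: z = 3.3 + 6.5/2 = 6.55 m.
Total vertical stress at mid-clay: σ_v = 18.4×3.3 + 18.7×3.25 = 121.49 kPa.
Pore pressure: u = 9.81×(6.55 − 2.8) = 36.788 kPa.
Initial effective stress: σ'_0 = σ_v − u = 121.49 − 36.788 = 84.702 kPa.
Stress increase at mid-clay by the 2:1 spreading method:
Δσ = qBL/((B+z)(L+z)) = 271×6×6/((6+6.55)(6+6.55)) = 61.942 kPa
Final effective stress: σ'_f = 84.702 + 61.942 = 146.64 kPa.
σ'_f = 146.64 > σ'_p = 105 kPa, so the stress path crosses the preconsolidation pressure — recompression up to σ'_p, then virgin compression beyond:
S_c = H/(1+e₀)·[C_r·log₁₀(σ'_p/σ'_0) + C_c·log₁₀(σ'_f/σ'_p)]
    = 6.5/1.85 × [0.054×log₁₀(105/84.702) + 0.22×log₁₀(146.64/105)]
    = 3.5135 × [0.005038 + 0.031914] = 0.1298 m

S_c ≈ 130 mm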